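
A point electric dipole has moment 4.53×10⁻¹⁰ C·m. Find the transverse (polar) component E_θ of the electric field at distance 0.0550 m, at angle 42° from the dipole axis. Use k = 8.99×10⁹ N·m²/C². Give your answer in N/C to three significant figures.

For a dipole, E_θ = (kp sinθ)/r³.
kp/r³ = (8.99×10⁹)(4.53×10⁻¹⁰)/(0.0550)³ = 2.448×10⁴ N/C.
E_θ = 2.448×10⁴·sin42° = 1.638×10⁴ N/C.

E_θ ≈ 1.64×10⁴ N/C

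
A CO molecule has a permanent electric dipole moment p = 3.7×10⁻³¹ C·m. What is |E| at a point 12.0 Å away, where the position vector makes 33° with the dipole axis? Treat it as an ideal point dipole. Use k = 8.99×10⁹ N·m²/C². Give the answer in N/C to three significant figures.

At angle θ the dipole field magnitude is E = (kp/r³)·√(1 + 3cos²θ).
kp/r³ = (8.99×10⁹)(3.70×10⁻³¹) / (1.20×10⁻⁹)³ = 1.925×10⁶ N/C.
√(1 + 3cos²33°) = √(1 + 3·0.7034) = √3.1101 ≈ 1.7635.
E ≈ 1.925×10⁶ × 1.764 = 3.395×10⁶ N/C.

E ≈ 3.39×10⁶ N/C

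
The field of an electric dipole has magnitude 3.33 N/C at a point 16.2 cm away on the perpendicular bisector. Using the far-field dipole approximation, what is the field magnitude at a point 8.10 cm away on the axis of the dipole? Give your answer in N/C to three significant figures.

E ≈ 53.3 N/C

Dipole fields scale as 1/r³ in the far field.
The axial field is twice the equatorial field at the same r, so the geometry factor is 2/1.
E₂ = E₁ · (2/1) · (r₁/r₂)³ = 3.33 · 2 · (16.2/8.10)³.
(r₁/r₂)³ = (2)³ = 8.
E₂ ≈ 53.28 N/C.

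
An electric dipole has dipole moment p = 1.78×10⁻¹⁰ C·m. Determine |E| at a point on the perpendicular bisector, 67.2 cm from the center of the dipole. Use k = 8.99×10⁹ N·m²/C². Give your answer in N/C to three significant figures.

In the equatorial plane E = kp/r³.
E = (8.99×10⁹)(1.78×10⁻¹⁰) / (0.672)³ = 5.273 N/C.

E ≈ 5.27 N/C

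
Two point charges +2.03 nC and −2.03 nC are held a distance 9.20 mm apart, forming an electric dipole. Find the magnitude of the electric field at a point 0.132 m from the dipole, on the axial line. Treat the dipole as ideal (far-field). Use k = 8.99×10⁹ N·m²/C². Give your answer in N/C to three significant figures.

Dipole moment p = qd = (2.03×10⁻⁹ C)(0.00920 m) = 1.868×10⁻¹¹ C·m.
On the dipole axis E = 2kp/r³.
E = 2·(8.99×10⁹)(1.868×10⁻¹¹) / (0.132)³ = 146.0 N/C.

E ≈ 146 N/C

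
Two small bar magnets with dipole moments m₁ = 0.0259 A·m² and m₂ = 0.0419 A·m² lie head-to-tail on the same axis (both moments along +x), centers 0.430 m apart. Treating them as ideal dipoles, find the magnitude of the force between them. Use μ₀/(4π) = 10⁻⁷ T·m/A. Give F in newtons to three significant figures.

F ≈ 1.90×10⁻⁸ N

On-axis B of dipole 1: B = (μ₀/4π)·2m₁/r³. Force on dipole 2: F = m₂·dB/dr.
dB/dr = −(μ₀/4π)·6m₁/r⁴, so |F| = (μ₀/4π)·6m₁m₂/r⁴.
F = 6(10⁻⁷)(0.0259)(0.0419)/(0.430)⁴ = 1.905×10⁻⁸ N.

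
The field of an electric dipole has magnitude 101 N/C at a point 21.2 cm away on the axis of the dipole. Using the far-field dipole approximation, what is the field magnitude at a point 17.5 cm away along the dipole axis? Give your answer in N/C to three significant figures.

Dipole fields scale as 1/r³ in the far field; the geometry is the same at both points.
E₂ = E₁ · (r₁/r₂)³ = 101 · (21.2/17.5)³.
(r₁/r₂)³ = (1.211)³ = 1.778.
E₂ ≈ 179.6 N/C.

E ≈ 180 N/C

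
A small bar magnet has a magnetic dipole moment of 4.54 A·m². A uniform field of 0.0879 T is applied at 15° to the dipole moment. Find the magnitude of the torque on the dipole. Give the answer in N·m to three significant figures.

Torque on a magnetic dipole: τ = mB sinθ.
τ = (4.54)(0.0879)·sin15° = 0.1033 N·m.

τ ≈ 0.103 N·m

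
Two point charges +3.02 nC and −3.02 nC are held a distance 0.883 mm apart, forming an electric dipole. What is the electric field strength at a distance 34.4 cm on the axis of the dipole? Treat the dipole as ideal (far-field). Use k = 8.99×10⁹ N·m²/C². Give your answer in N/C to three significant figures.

E ≈ 1.18 N/C

Dipole moment p = qd = (3.02×10⁻⁹ C)(8.83×10⁻⁴ m) = 2.667×10⁻¹² C·m.
On the dipole axis E = 2kp/r³.
E = 2·(8.99×10⁹)(2.667×10⁻¹²) / (0.344)³ = 1.178 N/C.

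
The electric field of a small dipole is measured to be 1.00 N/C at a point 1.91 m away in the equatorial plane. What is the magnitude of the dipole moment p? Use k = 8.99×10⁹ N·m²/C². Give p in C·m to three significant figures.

In the equatorial plane E = kp/r³, so p = Er³/(k).
p = (1.00)·(1.91)³ / (8.99×10⁹) = 7.751×10⁻¹⁰ C·m.

p ≈ 7.75×10⁻¹⁰ C·m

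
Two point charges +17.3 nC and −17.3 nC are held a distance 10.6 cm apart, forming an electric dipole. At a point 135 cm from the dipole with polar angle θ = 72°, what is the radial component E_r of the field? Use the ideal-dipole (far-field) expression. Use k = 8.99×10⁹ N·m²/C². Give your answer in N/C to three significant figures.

Dipole moment p = qd = (1.73×10⁻⁸ C)(0.106 m) = 1.834×10⁻⁹ C·m.
For a dipole, E_r = (2kp cosθ)/r³.
kp/r³ = (8.99×10⁹)(1.834×10⁻⁹)/(1.35)³ = 6.701 N/C.
E_r = 2·6.701·cos72° = 4.142 N/C.

E_r ≈ 4.14 N/C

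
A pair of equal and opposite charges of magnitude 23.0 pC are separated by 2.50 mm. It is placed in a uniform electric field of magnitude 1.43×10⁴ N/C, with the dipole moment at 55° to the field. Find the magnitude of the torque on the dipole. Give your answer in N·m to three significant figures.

τ ≈ 6.74×10⁻¹⁰ N·m

Dipole moment p = qd = (2.30×10⁻¹¹ C)(0.00250 m) = 5.75×10⁻¹⁴ C·m.
Torque on an electric dipole: τ = pE sinθ.
τ = (5.75×10⁻¹⁴)(1.43×10⁴)·sin55° = 6.735×10⁻¹⁰ N·m.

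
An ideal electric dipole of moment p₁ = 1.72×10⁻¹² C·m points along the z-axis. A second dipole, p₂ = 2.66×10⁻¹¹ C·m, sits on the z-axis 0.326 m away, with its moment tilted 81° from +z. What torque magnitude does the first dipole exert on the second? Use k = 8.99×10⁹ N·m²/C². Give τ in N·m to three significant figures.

τ ≈ 2.35×10⁻¹¹ N·m

The second dipole sits on the axis of the first, so the field there is axial: E₁ = 2kp₁/r³ along +z.
E₁ = 2(8.99×10⁹)(1.72×10⁻¹²)/(0.326)³ = 0.8926 N/C.
Torque on the second dipole: τ = p₂ E₁ sinθ.
τ = (2.66×10⁻¹¹)(0.8926)·sin81° = 2.345×10⁻¹¹ N·m.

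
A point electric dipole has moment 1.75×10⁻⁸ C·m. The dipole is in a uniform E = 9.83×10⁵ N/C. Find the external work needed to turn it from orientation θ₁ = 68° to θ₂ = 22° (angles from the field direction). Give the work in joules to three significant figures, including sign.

W_ext = ΔU = U(θ₂) − U(θ₁) = −pE cosθ₂ − (−pE cosθ₁) = pE(cosθ₁ − cosθ₂).
W = (1.75×10⁻⁸)(9.83×10⁵)·(cos68° − cos22°) = (0.01720)·(-0.5526) = -0.009506 J.

W ≈ -0.00951 J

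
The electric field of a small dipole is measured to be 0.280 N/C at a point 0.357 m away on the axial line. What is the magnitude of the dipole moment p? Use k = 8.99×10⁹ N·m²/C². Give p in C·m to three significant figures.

On axis E = 2kp/r³, so p = Er³/(2k).
p = (0.280)·(0.357)³ / (2·8.99×10⁹) = 7.086×10⁻¹³ C·m.

p ≈ 7.09×10⁻¹³ C·m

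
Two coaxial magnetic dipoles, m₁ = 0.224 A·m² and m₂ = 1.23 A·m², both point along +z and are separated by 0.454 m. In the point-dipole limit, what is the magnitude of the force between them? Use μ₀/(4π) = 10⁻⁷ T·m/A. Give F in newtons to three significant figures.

F ≈ 3.89×10⁻⁶ N

On-axis B of dipole 1: B = (μ₀/4π)·2m₁/r³. Force on dipole 2: F = m₂·dB/dr.
dB/dr = −(μ₀/4π)·6m₁/r⁴, so |F| = (μ₀/4π)·6m₁m₂/r⁴.
F = 6(10⁻⁷)(0.224)(1.23)/(0.454)⁴ = 3.891×10⁻⁶ N.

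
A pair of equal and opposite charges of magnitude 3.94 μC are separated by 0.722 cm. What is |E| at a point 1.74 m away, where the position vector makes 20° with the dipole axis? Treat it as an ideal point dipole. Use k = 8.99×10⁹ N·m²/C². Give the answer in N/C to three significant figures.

Dipole moment p = qd = (3.94×10⁻⁶ C)(0.00722 m) = 2.845×10⁻⁸ C·m.
At angle θ the dipole field magnitude is E = (kp/r³)·√(1 + 3cos²θ).
kp/r³ = (8.99×10⁹)(2.845×10⁻⁸) / (1.74)³ = 48.55 N/C.
√(1 + 3cos²20°) = √(1 + 3·0.8830) = √3.6491 ≈ 1.9103.
E ≈ 48.55 × 1.910 = 92.74 N/C.

E ≈ 92.7 N/C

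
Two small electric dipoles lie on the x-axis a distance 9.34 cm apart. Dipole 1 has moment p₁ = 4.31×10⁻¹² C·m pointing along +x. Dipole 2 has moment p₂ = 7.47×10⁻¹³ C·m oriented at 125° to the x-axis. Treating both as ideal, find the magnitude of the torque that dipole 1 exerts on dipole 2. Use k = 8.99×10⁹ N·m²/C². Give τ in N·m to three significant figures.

τ ≈ 5.82×10⁻¹¹ N·m

The second dipole sits on the axis of the first, so the field there is axial: E₁ = 2kp₁/r³ along +x.
E₁ = 2(8.99×10⁹)(4.31×10⁻¹²)/(0.0934)³ = 95.11 N/C.
Torque on the second dipole: τ = p₂ E₁ sinθ.
τ = (7.47×10⁻¹³)(95.11)·sin125° = 5.820×10⁻¹¹ N·m.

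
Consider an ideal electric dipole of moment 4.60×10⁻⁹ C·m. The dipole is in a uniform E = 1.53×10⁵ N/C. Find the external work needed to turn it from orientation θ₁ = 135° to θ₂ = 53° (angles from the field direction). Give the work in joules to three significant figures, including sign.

W ≈ -9.21×10⁻⁴ J

W_ext = ΔU = U(θ₂) − U(θ₁) = −pE cosθ₂ − (−pE cosθ₁) = pE(cosθ₁ − cosθ₂).
W = (4.60×10⁻⁹)(1.53×10⁵)·(cos135° − cos53°) = (7.038×10⁻⁴)·(-1.3089) = -9.212×10⁻⁴ J.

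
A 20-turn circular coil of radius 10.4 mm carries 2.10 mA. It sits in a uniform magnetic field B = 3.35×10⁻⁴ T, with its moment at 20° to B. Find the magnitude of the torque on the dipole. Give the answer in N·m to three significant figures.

m = NIA = NIπa² = 20·(0.00210)·π·(0.0104)² = 1.427×10⁻⁵ A·m².
Torque on a magnetic dipole: τ = mB sinθ.
τ = (1.427×10⁻⁵)(3.35×10⁻⁴)·sin20° = 1.635×10⁻⁹ N·m.

τ ≈ 1.64×10⁻⁹ N·m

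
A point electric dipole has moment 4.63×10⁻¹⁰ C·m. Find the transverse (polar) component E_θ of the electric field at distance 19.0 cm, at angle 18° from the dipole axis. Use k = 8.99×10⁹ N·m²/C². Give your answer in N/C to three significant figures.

E_θ ≈ 188 N/C

For a dipole, E_θ = (kp sinθ)/r³.
kp/r³ = (8.99×10⁹)(4.63×10⁻¹⁰)/(0.190)³ = 606.8 N/C.
E_θ = 606.8·sin18° = 187.5 N/C.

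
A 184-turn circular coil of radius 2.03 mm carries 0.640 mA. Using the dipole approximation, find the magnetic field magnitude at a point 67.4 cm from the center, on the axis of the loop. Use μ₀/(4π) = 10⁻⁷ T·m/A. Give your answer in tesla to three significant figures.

m = NIA = NIπa² = 184·(6.40×10⁻⁴)·π·(0.00203)² = 1.525×10⁻⁶ A·m².
On axis B = (μ₀/4π)·2m/r³.
B = 2·(10⁻⁷)·(1.525×10⁻⁶) / (0.674)³ = 9.961×10⁻¹³ T.

B ≈ 9.96×10⁻¹³ T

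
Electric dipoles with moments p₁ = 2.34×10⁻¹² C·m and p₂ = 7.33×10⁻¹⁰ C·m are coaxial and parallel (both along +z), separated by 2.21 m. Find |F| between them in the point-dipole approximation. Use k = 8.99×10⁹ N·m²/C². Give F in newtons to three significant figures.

On-axis field of dipole 1 at distance r: E = 2kp₁/r³. Force on dipole 2 is F = p₂·dE/dr (gradient along axis).
dE/dr = −6kp₁/r⁴, so |F| = 6kp₁p₂/r⁴ (attractive for aligned moments).
F = 6(8.99×10⁹)(2.34×10⁻¹²)(7.33×10⁻¹⁰)/(2.21)⁴ = 3.878×10⁻¹² N.

F ≈ 3.88×10⁻¹² N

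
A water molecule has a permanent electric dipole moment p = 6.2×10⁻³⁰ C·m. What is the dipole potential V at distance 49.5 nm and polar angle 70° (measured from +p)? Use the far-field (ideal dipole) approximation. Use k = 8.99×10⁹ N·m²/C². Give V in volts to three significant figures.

V ≈ 7.78×10⁻⁶ V

The dipole potential is V = kp cosθ / r².
V = (8.99×10⁹)(6.20×10⁻³⁰)·cos70° / (4.95×10⁻⁸)² = 7.780×10⁻⁶ V.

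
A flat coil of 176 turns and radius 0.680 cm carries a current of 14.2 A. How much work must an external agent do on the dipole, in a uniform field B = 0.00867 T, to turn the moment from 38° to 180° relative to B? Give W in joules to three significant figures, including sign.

W ≈ 0.00563 J

m = NIA = NIπa² = 176·(14.2)·π·(0.00680)² = 0.3631 A·m².
W_ext = ΔU = −mB cosθ₂ + mB cosθ₁ = mB(cosθ₁ − cosθ₂).
W = (0.3631)(0.00867)·(cos38° − cos180°) = (0.003148)·(+1.7880) = 0.005629 J.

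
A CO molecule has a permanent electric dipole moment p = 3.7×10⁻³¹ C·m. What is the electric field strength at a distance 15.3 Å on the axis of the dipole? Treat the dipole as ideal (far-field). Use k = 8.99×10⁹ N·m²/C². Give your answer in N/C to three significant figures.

E ≈ 1.86×10⁶ N/C

On the dipole axis E = 2kp/r³.
E = 2·(8.99×10⁹)(3.70×10⁻³¹) / (1.53×10⁻⁹)³ = 1.857×10⁶ N/C.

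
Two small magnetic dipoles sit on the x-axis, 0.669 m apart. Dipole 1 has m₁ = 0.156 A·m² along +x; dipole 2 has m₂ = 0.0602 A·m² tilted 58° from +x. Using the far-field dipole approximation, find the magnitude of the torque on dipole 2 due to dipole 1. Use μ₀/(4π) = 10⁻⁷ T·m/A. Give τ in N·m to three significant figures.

Dipole B is on the axis of dipole A, so B₁ there is axial: B₁ = (μ₀/4π)·2m₁/r³ along +x.
B₁ = 2(10⁻⁷)(0.156)/(0.669)³ = 1.042×10⁻⁷ T.
τ = m₂ B₁ sinθ.
τ = (0.0602)(1.042×10⁻⁷)·sin58° = 5.320×10⁻⁹ N·m.

τ ≈ 5.32×10⁻⁹ N·m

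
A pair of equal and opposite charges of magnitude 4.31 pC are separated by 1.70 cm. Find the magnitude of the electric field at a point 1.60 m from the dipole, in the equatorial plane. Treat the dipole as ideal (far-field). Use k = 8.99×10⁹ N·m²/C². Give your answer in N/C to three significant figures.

Dipole moment p = qd = (4.31×10⁻¹² C)(0.0170 m) = 7.327×10⁻¹⁴ C·m.
On the perpendicular bisector E = kp/r³ (half the axial value at the same distance).
E = (8.99×10⁹)(7.327×10⁻¹⁴) / (1.60)³ = 1.608×10⁻⁴ N/C.

E ≈ 1.61×10⁻⁴ N/C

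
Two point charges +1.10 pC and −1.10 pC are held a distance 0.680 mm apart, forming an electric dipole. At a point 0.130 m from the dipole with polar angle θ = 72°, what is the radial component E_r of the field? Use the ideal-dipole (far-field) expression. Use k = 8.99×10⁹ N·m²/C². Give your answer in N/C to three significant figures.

Dipole moment p = qd = (1.10×10⁻¹² C)(6.80×10⁻⁴ m) = 7.48×10⁻¹⁶ C·m.
For a dipole, E_r = (2kp cosθ)/r³.
kp/r³ = (8.99×10⁹)(7.48×10⁻¹⁶)/(0.130)³ = 0.003061 N/C.
E_r = 2·0.003061·cos72° = 0.001892 N/C.

E_r ≈ 0.00189 N/C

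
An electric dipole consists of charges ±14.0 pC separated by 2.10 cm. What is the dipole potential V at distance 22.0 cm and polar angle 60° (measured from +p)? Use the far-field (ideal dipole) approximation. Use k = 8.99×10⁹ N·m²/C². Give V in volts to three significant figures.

Dipole moment p = qd = (1.40×10⁻¹¹ C)(0.0210 m) = 2.94×10⁻¹³ C·m.
The dipole potential is V = kp cosθ / r².
V = (8.99×10⁹)(2.94×10⁻¹³)·cos60° / (0.220)² = 0.02730 V.

V ≈ 0.0273 V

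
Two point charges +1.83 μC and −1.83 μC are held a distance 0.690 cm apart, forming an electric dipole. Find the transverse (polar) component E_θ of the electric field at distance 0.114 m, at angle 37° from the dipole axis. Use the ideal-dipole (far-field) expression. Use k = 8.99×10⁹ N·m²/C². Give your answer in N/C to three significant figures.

Dipole moment p = qd = (1.83×10⁻⁶ C)(0.00690 m) = 1.263×10⁻⁸ C·m.
For a dipole, E_θ = (kp sinθ)/r³.
kp/r³ = (8.99×10⁹)(1.263×10⁻⁸)/(0.114)³ = 7.664×10⁴ N/C.
E_θ = 7.664×10⁴·sin37° = 4.612×10⁴ N/C.

E_θ ≈ 4.61×10⁴ N/C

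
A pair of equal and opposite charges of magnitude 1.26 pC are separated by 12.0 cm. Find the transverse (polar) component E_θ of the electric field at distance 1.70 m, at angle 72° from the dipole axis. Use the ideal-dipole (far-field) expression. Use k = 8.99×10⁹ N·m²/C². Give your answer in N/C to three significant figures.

Dipole moment p = qd = (1.26×10⁻¹² C)(0.120 m) = 1.512×10⁻¹³ C·m.
For a dipole, E_θ = (kp sinθ)/r³.
kp/r³ = (8.99×10⁹)(1.512×10⁻¹³)/(1.70)³ = 2.767×10⁻⁴ N/C.
E_θ = 2.767×10⁻⁴·sin72° = 2.631×10⁻⁴ N/C.

E_θ ≈ 2.63×10⁻⁴ N/C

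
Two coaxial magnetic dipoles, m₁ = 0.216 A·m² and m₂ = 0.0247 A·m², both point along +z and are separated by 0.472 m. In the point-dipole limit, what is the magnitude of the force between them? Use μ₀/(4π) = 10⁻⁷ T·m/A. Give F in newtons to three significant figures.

On-axis B of dipole 1: B = (μ₀/4π)·2m₁/r³. Force on dipole 2: F = m₂·dB/dr.
dB/dr = −(μ₀/4π)·6m₁/r⁴, so |F| = (μ₀/4π)·6m₁m₂/r⁴.
F = 6(10⁻⁷)(0.216)(0.0247)/(0.472)⁴ = 6.450×10⁻⁸ N.

F ≈ 6.45×10⁻⁸ N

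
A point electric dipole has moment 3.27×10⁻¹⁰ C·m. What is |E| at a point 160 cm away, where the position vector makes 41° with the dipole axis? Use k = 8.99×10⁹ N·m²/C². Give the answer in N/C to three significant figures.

At angle θ the dipole field magnitude is E = (kp/r³)·√(1 + 3cos²θ).
kp/r³ = (8.99×10⁹)(3.27×10⁻¹⁰) / (1.60)³ = 0.7177 N/C.
√(1 + 3cos²41°) = √(1 + 3·0.5696) = √2.7088 ≈ 1.6458.
E ≈ 0.7177 × 1.646 = 1.181 N/C.

E ≈ 1.18 N/C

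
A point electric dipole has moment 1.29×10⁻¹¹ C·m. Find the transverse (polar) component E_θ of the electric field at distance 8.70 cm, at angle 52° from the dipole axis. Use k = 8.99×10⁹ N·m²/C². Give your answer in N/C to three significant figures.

E_θ ≈ 139 N/C

For a dipole, E_θ = (kp sinθ)/r³.
kp/r³ = (8.99×10⁹)(1.29×10⁻¹¹)/(0.0870)³ = 176.1 N/C.
E_θ = 176.1·sin52° = 138.8 N/C.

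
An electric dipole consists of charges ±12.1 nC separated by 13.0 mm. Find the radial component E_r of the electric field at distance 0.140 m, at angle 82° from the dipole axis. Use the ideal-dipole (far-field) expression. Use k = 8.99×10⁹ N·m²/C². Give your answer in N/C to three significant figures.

E_r ≈ 143 N/C

Dipole moment p = qd = (1.21×10⁻⁸ C)(0.0130 m) = 1.573×10⁻¹⁰ C·m.
For a dipole, E_r = (2kp cosθ)/r³.
kp/r³ = (8.99×10⁹)(1.573×10⁻¹⁰)/(0.140)³ = 515.4 N/C.
E_r = 2·515.4·cos82° = 143.4 N/C.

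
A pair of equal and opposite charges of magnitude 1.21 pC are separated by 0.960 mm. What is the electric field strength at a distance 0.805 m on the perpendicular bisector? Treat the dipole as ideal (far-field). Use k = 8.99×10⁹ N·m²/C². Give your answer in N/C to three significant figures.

Dipole moment p = qd = (1.21×10⁻¹² C)(9.60×10⁻⁴ m) = 1.162×10⁻¹⁵ C·m.
On the perpendicular bisector E = kp/r³ (half the axial value at the same distance).
E = (8.99×10⁹)(1.162×10⁻¹⁵) / (0.805)³ = 2.003×10⁻⁵ N/C.

E ≈ 2.00×10⁻⁵ N/C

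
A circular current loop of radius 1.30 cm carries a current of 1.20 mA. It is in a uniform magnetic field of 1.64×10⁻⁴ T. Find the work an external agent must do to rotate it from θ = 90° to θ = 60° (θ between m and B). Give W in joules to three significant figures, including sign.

Magnetic moment m = IA = Iπa² = (0.00120)·π·(0.0130)² = 6.371×10⁻⁷ A·m².
W_ext = ΔU = −mB cosθ₂ + mB cosθ₁ = mB(cosθ₁ − cosθ₂).
W = (6.371×10⁻⁷)(1.64×10⁻⁴)·(cos90° − cos60°) = (1.045×10⁻¹⁰)·(-0.5000) = -5.224×10⁻¹¹ J.

W ≈ -5.22×10⁻¹¹ J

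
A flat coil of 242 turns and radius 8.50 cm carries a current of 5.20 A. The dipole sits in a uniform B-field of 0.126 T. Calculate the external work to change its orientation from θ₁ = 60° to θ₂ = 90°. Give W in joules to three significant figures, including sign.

W ≈ 1.80 J

m = NIA = NIπa² = 242·(5.20)·π·(0.0850)² = 28.56 A·m².
W_ext = ΔU = −mB cosθ₂ + mB cosθ₁ = mB(cosθ₁ − cosθ₂).
W = (28.56)(0.126)·(cos60° − cos90°) = (3.599)·(+0.5000) = 1.799 J.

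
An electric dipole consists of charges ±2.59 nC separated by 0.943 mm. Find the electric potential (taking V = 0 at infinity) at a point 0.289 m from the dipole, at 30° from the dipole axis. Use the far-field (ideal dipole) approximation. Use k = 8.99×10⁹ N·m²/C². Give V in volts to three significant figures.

Dipole moment p = qd = (2.59×10⁻⁹ C)(9.43×10⁻⁴ m) = 2.442×10⁻¹² C·m.
The dipole potential is V = kp cosθ / r².
V = (8.99×10⁹)(2.442×10⁻¹²)·cos30° / (0.289)² = 0.2276 V.

V ≈ 0.228 V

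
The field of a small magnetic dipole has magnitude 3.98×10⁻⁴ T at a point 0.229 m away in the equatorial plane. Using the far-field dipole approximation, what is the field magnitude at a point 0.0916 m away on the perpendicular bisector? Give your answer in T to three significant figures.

Dipole fields scale as 1/r³ in the far field; the geometry is the same at both points.
B₂ = B₁ · (r₁/r₂)³ = 3.98×10⁻⁴ · (0.229/0.0916)³.
(r₁/r₂)³ = (2.5)³ = 15.62.
B₂ ≈ 0.006219 T.

B ≈ 0.00622 T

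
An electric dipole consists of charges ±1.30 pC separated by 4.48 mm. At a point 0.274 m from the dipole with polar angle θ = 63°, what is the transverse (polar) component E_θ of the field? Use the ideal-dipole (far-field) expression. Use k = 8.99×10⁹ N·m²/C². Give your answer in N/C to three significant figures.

E_θ ≈ 0.00227 N/C

Dipole moment p = qd = (1.30×10⁻¹² C)(0.00448 m) = 5.824×10⁻¹⁵ C·m.
For a dipole, E_θ = (kp sinθ)/r³.
kp/r³ = (8.99×10⁹)(5.824×10⁻¹⁵)/(0.274)³ = 0.002545 N/C.
E_θ = 0.002545·sin63° = 0.002268 N/C.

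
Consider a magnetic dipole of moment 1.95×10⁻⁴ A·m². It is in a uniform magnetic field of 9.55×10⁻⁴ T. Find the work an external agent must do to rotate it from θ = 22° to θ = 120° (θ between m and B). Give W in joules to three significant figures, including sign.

W ≈ 2.66×10⁻⁷ J

W_ext = ΔU = −mB cosθ₂ + mB cosθ₁ = mB(cosθ₁ − cosθ₂).
W = (1.95×10⁻⁴)(9.55×10⁻⁴)·(cos22° − cos120°) = (1.862×10⁻⁷)·(+1.4272) = 2.658×10⁻⁷ J.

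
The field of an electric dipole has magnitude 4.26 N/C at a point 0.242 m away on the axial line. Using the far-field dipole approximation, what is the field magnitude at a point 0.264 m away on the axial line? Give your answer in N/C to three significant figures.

E ≈ 3.28 N/C

Dipole fields scale as 1/r³ in the far field; the geometry is the same at both points.
E₂ = E₁ · (r₁/r₂)³ = 4.26 · (0.242/0.264)³.
(r₁/r₂)³ = (0.9167)³ = 0.7703.
E₂ ≈ 3.281 N/C.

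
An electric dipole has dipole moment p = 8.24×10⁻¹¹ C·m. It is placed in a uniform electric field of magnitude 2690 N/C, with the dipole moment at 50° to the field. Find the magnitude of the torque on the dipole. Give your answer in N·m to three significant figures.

Torque on an electric dipole: τ = pE sinθ.
τ = (8.24×10⁻¹¹)(2690)·sin50° = 1.698×10⁻⁷ N·m.

τ ≈ 1.70×10⁻⁷ N·m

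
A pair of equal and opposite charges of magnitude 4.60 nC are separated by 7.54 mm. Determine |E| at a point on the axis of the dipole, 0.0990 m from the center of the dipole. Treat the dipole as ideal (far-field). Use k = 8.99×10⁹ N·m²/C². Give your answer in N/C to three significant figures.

Dipole moment p = qd = (4.60×10⁻⁹ C)(0.00754 m) = 3.468×10⁻¹¹ C·m.
On the dipole axis E = 2kp/r³.
E = 2·(8.99×10⁹)(3.468×10⁻¹¹) / (0.0990)³ = 642.6 N/C.

E ≈ 643 N/C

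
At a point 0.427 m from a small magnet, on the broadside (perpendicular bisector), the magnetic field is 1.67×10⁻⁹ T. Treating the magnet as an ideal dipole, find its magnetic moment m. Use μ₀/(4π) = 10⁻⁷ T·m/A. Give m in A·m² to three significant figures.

m ≈ 0.00130 A·m²

In the equatorial plane B = (μ₀/4π)·m/r³, so m = Br³·4π/(μ₀).
m = (1.67×10⁻⁹)·(0.427)³ / (10⁻⁷) = 0.001300 A·m².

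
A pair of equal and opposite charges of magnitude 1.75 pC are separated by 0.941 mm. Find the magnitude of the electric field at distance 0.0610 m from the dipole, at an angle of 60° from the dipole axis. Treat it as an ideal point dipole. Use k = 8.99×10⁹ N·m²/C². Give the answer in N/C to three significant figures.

Dipole moment p = qd = (1.75×10⁻¹² C)(9.41×10⁻⁴ m) = 1.647×10⁻¹⁵ C·m.
At angle θ the dipole field magnitude is E = (kp/r³)·√(1 + 3cos²θ).
kp/r³ = (8.99×10⁹)(1.647×10⁻¹⁵) / (0.0610)³ = 0.06523 N/C.
√(1 + 3cos²60°) = √(1 + 3·0.2500) = √1.7500 ≈ 1.3229.
E ≈ 0.06523 × 1.323 = 0.08629 N/C.

E ≈ 0.0863 N/C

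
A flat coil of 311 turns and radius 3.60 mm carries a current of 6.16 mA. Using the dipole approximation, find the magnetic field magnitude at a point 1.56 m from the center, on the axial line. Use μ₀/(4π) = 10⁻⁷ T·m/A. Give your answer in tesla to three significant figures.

B ≈ 4.11×10⁻¹² T

m = NIA = NIπa² = 311·(0.00616)·π·(0.00360)² = 7.80×10⁻⁵ A·m².
On axis B = (μ₀/4π)·2m/r³.
B = 2·(10⁻⁷)·(7.80×10⁻⁵) / (1.56)³ = 4.109×10⁻¹² T.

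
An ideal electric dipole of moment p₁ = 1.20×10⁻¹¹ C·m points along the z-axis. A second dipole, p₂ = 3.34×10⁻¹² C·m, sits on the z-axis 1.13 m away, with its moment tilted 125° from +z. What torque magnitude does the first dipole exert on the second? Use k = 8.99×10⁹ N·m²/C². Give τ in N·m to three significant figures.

τ ≈ 4.09×10⁻¹³ N·m

The second dipole sits on the axis of the first, so the field there is axial: E₁ = 2kp₁/r³ along +z.
E₁ = 2(8.99×10⁹)(1.20×10⁻¹¹)/(1.13)³ = 0.1495 N/C.
Torque on the second dipole: τ = p₂ E₁ sinθ.
τ = (3.34×10⁻¹²)(0.1495)·sin125° = 4.091×10⁻¹³ N·m.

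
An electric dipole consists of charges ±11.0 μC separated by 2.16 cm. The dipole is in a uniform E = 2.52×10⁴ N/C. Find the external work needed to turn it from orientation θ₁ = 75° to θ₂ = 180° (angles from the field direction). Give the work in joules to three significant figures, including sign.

Dipole moment p = qd = (1.10×10⁻⁵ C)(0.0216 m) = 2.376×10⁻⁷ C·m.
W_ext = ΔU = U(θ₂) − U(θ₁) = −pE cosθ₂ − (−pE cosθ₁) = pE(cosθ₁ − cosθ₂).
W = (2.376×10⁻⁷)(2.52×10⁴)·(cos75° − cos180°) = (0.005988)·(+1.2588) = 0.007537 J.

W ≈ 0.00754 J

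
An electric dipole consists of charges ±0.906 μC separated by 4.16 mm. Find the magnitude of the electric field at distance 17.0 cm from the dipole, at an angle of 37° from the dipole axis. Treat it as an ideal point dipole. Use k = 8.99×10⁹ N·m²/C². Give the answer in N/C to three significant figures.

E ≈ 1.18×10⁴ N/C

Dipole moment p = qd = (9.06×10⁻⁷ C)(0.00416 m) = 3.769×10⁻⁹ C·m.
At angle θ the dipole field magnitude is E = (kp/r³)·√(1 + 3cos²θ).
kp/r³ = (8.99×10⁹)(3.769×10⁻⁹) / (0.170)³ = 6897 N/C.
√(1 + 3cos²37°) = √(1 + 3·0.6378) = √2.9135 ≈ 1.7069.
E ≈ 6897 × 1.707 = 1.177×10⁴ N/C.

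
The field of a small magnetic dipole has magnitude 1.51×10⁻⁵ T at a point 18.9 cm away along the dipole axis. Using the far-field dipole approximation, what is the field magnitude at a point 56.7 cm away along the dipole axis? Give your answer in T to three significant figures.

Dipole fields scale as 1/r³ in the far field; the geometry is the same at both points.
B₂ = B₁ · (r₁/r₂)³ = 1.51×10⁻⁵ · (18.9/56.7)³.
(r₁/r₂)³ = (0.3333)³ = 0.03704.
B₂ ≈ 5.593×10⁻⁷ T.

B ≈ 5.59×10⁻⁷ T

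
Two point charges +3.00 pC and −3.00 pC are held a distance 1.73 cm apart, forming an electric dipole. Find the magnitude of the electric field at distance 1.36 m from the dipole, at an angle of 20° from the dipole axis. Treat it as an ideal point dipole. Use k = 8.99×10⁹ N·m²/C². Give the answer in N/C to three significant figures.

E ≈ 3.54×10⁻⁴ N/C

Dipole moment p = qd = (3.00×10⁻¹² C)(0.0173 m) = 5.19×10⁻¹⁴ C·m.
At angle θ the dipole field magnitude is E = (kp/r³)·√(1 + 3cos²θ).
kp/r³ = (8.99×10⁹)(5.19×10⁻¹⁴) / (1.36)³ = 1.855×10⁻⁴ N/C.
√(1 + 3cos²20°) = √(1 + 3·0.8830) = √3.6491 ≈ 1.9103.
E ≈ 1.855×10⁻⁴ × 1.910 = 3.543×10⁻⁴ N/C.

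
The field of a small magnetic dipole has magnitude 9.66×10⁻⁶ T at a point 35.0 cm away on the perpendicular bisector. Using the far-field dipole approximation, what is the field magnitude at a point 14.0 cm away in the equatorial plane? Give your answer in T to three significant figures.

Dipole fields scale as 1/r³ in the far field; the geometry is the same at both points.
B₂ = B₁ · (r₁/r₂)³ = 9.66×10⁻⁶ · (35.0/14.0)³.
(r₁/r₂)³ = (2.5)³ = 15.62.
B₂ ≈ 1.509×10⁻⁴ T.

B ≈ 1.51×10⁻⁴ T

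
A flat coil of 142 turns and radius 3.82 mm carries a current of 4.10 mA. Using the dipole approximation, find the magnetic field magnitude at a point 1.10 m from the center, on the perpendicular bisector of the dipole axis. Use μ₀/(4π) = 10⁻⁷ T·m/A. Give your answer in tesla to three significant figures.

B ≈ 2.01×10⁻¹² T

m = NIA = NIπa² = 142·(0.00410)·π·(0.00382)² = 2.669×10⁻⁵ A·m².
In the equatorial plane B = (μ₀/4π)·m/r³ (half the axial value).
B = (10⁻⁷)·(2.669×10⁻⁵) / (1.10)³ = 2.005×10⁻¹² T.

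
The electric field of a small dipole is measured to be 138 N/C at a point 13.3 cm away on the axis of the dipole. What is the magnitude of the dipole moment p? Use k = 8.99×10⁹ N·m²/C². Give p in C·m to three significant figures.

On axis E = 2kp/r³, so p = Er³/(2k).
p = (138)·(0.133)³ / (2·8.99×10⁹) = 1.806×10⁻¹¹ C·m.

p ≈ 1.81×10⁻¹¹ C·m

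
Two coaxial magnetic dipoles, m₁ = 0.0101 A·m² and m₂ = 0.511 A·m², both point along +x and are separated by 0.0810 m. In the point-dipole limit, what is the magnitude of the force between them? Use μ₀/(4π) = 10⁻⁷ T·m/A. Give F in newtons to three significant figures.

On-axis B of dipole 1: B = (μ₀/4π)·2m₁/r³. Force on dipole 2: F = m₂·dB/dr.
dB/dr = −(μ₀/4π)·6m₁/r⁴, so |F| = (μ₀/4π)·6m₁m₂/r⁴.
F = 6(10⁻⁷)(0.0101)(0.511)/(0.0810)⁴ = 7.194×10⁻⁵ N.

F ≈ 7.19×10⁻⁵ N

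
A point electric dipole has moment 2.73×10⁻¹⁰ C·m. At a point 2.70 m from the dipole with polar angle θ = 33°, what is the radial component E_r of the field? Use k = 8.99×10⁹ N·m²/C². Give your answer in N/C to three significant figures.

For a dipole, E_r = (2kp cosθ)/r³.
kp/r³ = (8.99×10⁹)(2.73×10⁻¹⁰)/(2.70)³ = 0.1247 N/C.
E_r = 2·0.1247·cos33° = 0.2091 N/C.

E_r ≈ 0.209 N/C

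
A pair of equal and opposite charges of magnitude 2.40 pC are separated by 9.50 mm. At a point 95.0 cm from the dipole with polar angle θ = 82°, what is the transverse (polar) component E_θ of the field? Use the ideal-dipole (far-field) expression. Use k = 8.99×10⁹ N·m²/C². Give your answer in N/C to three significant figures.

E_θ ≈ 2.37×10⁻⁴ N/C

Dipole moment p = qd = (2.40×10⁻¹² C)(0.00950 m) = 2.28×10⁻¹⁴ C·m.
For a dipole, E_θ = (kp sinθ)/r³.
kp/r³ = (8.99×10⁹)(2.28×10⁻¹⁴)/(0.950)³ = 2.391×10⁻⁴ N/C.
E_θ = 2.391×10⁻⁴·sin82° = 2.367×10⁻⁴ N/C.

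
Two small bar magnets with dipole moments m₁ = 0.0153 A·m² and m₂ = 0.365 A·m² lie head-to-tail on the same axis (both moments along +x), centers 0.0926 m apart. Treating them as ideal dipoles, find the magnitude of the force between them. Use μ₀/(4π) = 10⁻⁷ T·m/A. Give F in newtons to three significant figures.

On-axis B of dipole 1: B = (μ₀/4π)·2m₁/r³. Force on dipole 2: F = m₂·dB/dr.
dB/dr = −(μ₀/4π)·6m₁/r⁴, so |F| = (μ₀/4π)·6m₁m₂/r⁴.
F = 6(10⁻⁷)(0.0153)(0.365)/(0.0926)⁴ = 4.557×10⁻⁵ N.

F ≈ 4.56×10⁻⁵ N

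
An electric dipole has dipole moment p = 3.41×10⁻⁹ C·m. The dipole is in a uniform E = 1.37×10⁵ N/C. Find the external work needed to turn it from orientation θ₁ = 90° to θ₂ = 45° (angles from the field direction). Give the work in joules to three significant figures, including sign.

W ≈ -3.30×10⁻⁴ J

W_ext = ΔU = U(θ₂) − U(θ₁) = −pE cosθ₂ − (−pE cosθ₁) = pE(cosθ₁ − cosθ₂).
W = (3.41×10⁻⁹)(1.37×10⁵)·(cos90° − cos45°) = (4.672×10⁻⁴)·(-0.7071) = -3.303×10⁻⁴ J.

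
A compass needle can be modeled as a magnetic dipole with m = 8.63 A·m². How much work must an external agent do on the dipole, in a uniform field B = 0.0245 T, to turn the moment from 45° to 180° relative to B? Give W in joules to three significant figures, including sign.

W ≈ 0.361 J

W_ext = ΔU = −mB cosθ₂ + mB cosθ₁ = mB(cosθ₁ − cosθ₂).
W = (8.63)(0.0245)·(cos45° − cos180°) = (0.2114)·(+1.7071) = 0.3609 J.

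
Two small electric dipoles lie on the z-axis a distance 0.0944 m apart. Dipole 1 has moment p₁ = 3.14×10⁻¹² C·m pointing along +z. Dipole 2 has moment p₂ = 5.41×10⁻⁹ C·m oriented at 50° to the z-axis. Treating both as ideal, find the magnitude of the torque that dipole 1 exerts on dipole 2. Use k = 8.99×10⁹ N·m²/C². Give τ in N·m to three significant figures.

τ ≈ 2.78×10⁻⁷ N·m

The second dipole sits on the axis of the first, so the field there is axial: E₁ = 2kp₁/r³ along +z.
E₁ = 2(8.99×10⁹)(3.14×10⁻¹²)/(0.0944)³ = 67.11 N/C.
Torque on the second dipole: τ = p₂ E₁ sinθ.
τ = (5.41×10⁻⁹)(67.11)·sin50° = 2.781×10⁻⁷ N·m.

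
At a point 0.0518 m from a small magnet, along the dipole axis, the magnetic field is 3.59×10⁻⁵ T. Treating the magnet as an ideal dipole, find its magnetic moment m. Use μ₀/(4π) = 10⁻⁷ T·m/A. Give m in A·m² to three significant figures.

m ≈ 0.0249 A·m²

On axis B = (μ₀/4π)·2m/r³, so m = Br³·4π/(μ₀·2).
m = (3.59×10⁻⁵)·(0.0518)³ / (2·10⁻⁷) = 0.02495 A·m².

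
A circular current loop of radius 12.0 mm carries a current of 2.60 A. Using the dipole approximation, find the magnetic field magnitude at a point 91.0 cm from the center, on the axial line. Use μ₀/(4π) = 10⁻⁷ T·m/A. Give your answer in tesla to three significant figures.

Magnetic moment m = IA = Iπa² = (2.60)·π·(0.0120)² = 0.001176 A·m².
On axis B = (μ₀/4π)·2m/r³.
B = 2·(10⁻⁷)·(0.001176) / (0.910)³ = 3.121×10⁻¹⁰ T.

B ≈ 3.12×10⁻¹⁰ T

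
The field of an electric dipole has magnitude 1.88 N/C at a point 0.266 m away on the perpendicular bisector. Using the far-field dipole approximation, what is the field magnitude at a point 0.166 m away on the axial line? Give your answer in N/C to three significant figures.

E ≈ 15.5 N/C

Dipole fields scale as 1/r³ in the far field.
The axial field is twice the equatorial field at the same r, so the geometry factor is 2/1.
E₂ = E₁ · (2/1) · (r₁/r₂)³ = 1.88 · 2 · (0.266/0.166)³.
(r₁/r₂)³ = (1.602)³ = 4.115.
E₂ ≈ 15.47 N/C.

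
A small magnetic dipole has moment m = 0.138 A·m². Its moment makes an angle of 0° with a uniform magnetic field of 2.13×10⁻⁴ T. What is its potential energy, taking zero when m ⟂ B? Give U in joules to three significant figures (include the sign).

U = −m·B = −mB cosθ.
U = −(0.138)(2.13×10⁻⁴)·cos0° = -2.939×10⁻⁵ J.

U ≈ -2.94×10⁻⁵ J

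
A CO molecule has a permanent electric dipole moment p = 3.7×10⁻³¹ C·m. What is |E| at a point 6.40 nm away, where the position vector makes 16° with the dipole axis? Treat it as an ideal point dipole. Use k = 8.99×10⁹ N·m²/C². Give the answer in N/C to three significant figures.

At angle θ the dipole field magnitude is E = (kp/r³)·√(1 + 3cos²θ).
kp/r³ = (8.99×10⁹)(3.70×10⁻³¹) / (6.40×10⁻⁹)³ = 1.269×10⁴ N/C.
√(1 + 3cos²16°) = √(1 + 3·0.9240) = √3.7721 ≈ 1.9422.
E ≈ 1.269×10⁴ × 1.942 = 2.464×10⁴ N/C.

E ≈ 2.46×10⁴ N/C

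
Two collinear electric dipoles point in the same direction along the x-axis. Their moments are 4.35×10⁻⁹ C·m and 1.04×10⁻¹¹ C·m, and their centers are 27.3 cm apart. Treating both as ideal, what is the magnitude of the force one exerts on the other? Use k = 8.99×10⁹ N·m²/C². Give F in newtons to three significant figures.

F ≈ 4.39×10⁻⁷ N

On-axis field of dipole 1 at distance r: E = 2kp₁/r³. Force on dipole 2 is F = p₂·dE/dr (gradient along axis).
dE/dr = −6kp₁/r⁴, so |F| = 6kp₁p₂/r⁴ (attractive for aligned moments).
F = 6(8.99×10⁹)(4.35×10⁻⁹)(1.04×10⁻¹¹)/(0.273)⁴ = 4.393×10⁻⁷ N.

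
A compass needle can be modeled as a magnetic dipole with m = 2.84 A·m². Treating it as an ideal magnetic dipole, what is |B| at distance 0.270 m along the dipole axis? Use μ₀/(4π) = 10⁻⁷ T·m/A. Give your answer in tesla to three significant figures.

B ≈ 2.89×10⁻⁵ T

On axis B = (μ₀/4π)·2m/r³.
B = 2·(10⁻⁷)·(2.84) / (0.270)³ = 2.886×10⁻⁵ T.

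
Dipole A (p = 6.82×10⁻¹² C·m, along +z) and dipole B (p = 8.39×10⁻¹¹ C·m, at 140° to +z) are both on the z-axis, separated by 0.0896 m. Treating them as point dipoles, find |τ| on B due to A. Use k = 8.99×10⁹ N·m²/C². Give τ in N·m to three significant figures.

The second dipole sits on the axis of the first, so the field there is axial: E₁ = 2kp₁/r³ along +z.
E₁ = 2(8.99×10⁹)(6.82×10⁻¹²)/(0.0896)³ = 170.5 N/C.
Torque on the second dipole: τ = p₂ E₁ sinθ.
τ = (8.39×10⁻¹¹)(170.5)·sin140° = 9.193×10⁻⁹ N·m.

τ ≈ 9.19×10⁻⁹ N·m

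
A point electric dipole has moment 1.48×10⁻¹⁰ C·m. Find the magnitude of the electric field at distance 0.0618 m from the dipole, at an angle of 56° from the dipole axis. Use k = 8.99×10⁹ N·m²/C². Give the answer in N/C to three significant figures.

E ≈ 7850 N/C

At angle θ the dipole field magnitude is E = (kp/r³)·√(1 + 3cos²θ).
kp/r³ = (8.99×10⁹)(1.48×10⁻¹⁰) / (0.0618)³ = 5637 N/C.
√(1 + 3cos²56°) = √(1 + 3·0.3127) = √1.9381 ≈ 1.3922.
E ≈ 5637 × 1.392 = 7848 N/C.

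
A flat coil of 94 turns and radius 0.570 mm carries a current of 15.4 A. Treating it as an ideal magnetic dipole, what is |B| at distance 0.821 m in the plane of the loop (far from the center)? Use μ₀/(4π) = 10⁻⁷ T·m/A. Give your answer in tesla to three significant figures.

m = NIA = NIπa² = 94·(15.4)·π·(5.70×10⁻⁴)² = 0.001478 A·m².
In the equatorial plane B = (μ₀/4π)·m/r³ (half the axial value).
B = (10⁻⁷)·(0.001478) / (0.821)³ = 2.671×10⁻¹⁰ T.

B ≈ 2.67×10⁻¹⁰ T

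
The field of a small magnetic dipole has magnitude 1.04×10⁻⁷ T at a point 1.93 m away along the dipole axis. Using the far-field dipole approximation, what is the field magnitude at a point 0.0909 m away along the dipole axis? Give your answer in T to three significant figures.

Dipole fields scale as 1/r³ in the far field; the geometry is the same at both points.
B₂ = B₁ · (r₁/r₂)³ = 1.04×10⁻⁷ · (1.93/0.0909)³.
(r₁/r₂)³ = (21.23)³ = 9572.
B₂ ≈ 9.954×10⁻⁴ T.

B ≈ 9.95×10⁻⁴ T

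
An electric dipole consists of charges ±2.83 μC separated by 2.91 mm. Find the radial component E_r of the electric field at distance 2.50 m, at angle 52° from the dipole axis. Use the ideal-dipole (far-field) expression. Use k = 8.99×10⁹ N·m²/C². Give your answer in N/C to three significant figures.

E_r ≈ 5.83 N/C

Dipole moment p = qd = (2.83×10⁻⁶ C)(0.00291 m) = 8.235×10⁻⁹ C·m.
For a dipole, E_r = (2kp cosθ)/r³.
kp/r³ = (8.99×10⁹)(8.235×10⁻⁹)/(2.50)³ = 4.738 N/C.
E_r = 2·4.738·cos52° = 5.834 N/C.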